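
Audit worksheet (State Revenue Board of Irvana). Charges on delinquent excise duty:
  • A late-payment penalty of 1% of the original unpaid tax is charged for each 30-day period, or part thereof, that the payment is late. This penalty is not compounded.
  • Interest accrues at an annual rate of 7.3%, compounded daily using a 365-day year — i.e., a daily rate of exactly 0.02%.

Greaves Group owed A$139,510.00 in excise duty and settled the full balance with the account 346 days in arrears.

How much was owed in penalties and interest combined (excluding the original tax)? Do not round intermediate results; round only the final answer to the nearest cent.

Penalty periods: ⌈346/30⌉ = 12; penalty = 12 × 1% × A$139,510.00 = A$16,741.20
Interest: A$139,510.00 × ((1 + 0.0002)^346 − 1) = A$139,510.00 × 0.07164310… = A$9,994.9293…
Penalties + interest = A$16,741.2000 + A$9,994.9293… = A$26,736.13

A$26,736.13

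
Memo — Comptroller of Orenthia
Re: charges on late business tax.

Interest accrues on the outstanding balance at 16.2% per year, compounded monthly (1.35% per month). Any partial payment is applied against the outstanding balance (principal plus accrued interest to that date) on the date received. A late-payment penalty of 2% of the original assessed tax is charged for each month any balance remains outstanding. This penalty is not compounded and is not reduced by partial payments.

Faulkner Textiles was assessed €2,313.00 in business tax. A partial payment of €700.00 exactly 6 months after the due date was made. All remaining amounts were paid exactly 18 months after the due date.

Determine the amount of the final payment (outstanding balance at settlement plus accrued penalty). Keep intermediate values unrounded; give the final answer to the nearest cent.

Balance at month 6: €2,313.0000 × (1 + 0.0135)^6 = €2,506.7911…
After €700.00 payment: €2,506.7911… − €700.00 = €1,806.7911…
Balance at month 18: €1,806.7911… × (1 + 0.0135)^12 = €2,122.2326…
Penalty: 18 × 2% × €2,313.00 = €832.68
Final settlement = outstanding balance + penalty = €2,122.2326… + €832.68 = €2,954.91

€2,954.91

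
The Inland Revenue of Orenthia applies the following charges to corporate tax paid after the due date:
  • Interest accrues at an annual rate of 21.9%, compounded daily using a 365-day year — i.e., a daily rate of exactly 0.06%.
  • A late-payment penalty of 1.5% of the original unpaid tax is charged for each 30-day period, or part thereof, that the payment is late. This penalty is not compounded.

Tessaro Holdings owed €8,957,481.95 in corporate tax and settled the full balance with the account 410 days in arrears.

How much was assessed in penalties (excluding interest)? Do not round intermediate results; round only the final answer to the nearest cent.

Penalty periods: ⌈410/30⌉ = 14; penalty = 14 × 1.5% × €8,957,481.95 = €1,881,071.21…

€1,881,071.21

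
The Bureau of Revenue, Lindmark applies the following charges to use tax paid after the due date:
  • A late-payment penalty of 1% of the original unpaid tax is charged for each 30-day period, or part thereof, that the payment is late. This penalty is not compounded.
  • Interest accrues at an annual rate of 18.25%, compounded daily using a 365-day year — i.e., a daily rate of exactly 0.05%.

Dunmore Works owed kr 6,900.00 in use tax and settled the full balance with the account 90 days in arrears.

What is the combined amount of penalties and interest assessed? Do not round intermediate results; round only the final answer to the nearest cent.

Penalty periods: ⌈90/30⌉ = 3; penalty = 3 × 1% × kr 6,900.00 = kr 207.00
Interest: kr 6,900.00 × ((1 + 0.0005)^90 − 1) = kr 6,900.00 × 0.04601610… = kr 317.5111…
Penalties + interest = kr 207.0000 + kr 317.5111… = kr 524.51

kr 524.51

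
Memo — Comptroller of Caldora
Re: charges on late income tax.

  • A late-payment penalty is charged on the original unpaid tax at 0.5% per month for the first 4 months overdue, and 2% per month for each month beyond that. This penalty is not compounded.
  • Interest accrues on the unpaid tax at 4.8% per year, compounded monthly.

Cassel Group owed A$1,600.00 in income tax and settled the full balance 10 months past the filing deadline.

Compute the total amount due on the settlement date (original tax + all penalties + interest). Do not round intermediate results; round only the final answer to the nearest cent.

A$1,889.16

Penalty, months 1–4: 4 × 0.5% × A$1,600.00 = A$32.00
Penalty, months 5–10: 6 × 2% × A$1,600.00 = A$192.00
Interest (4.8%/yr ÷ 12 = 0.4%/month): A$1,600.00 × ((1 + 0.004)^10 − 1) = A$65.1644…
Total = A$1,600.00 + A$224.0000 + A$65.1644… = A$1,889.16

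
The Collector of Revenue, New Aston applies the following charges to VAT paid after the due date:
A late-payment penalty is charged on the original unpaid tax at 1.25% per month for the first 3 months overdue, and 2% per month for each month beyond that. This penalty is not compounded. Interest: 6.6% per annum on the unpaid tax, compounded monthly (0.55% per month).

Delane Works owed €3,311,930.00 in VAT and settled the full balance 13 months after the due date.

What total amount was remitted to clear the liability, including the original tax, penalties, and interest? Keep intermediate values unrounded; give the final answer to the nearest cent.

€4,343,290.65

Penalty, months 1–3: 3 × 1.25% × €3,311,930.00 = €124,197.38…
Penalty, months 4–13: 10 × 2% × €3,311,930.00 = €662,386.00
Interest: €3,311,930.00 × ((1 + 0.0055)^13 − 1) = €3,311,930.00 × 0.0739077… = €244,777.2747…
Total = €3,311,930.00 + €786,583.3750 + €244,777.2747… = €4,343,290.65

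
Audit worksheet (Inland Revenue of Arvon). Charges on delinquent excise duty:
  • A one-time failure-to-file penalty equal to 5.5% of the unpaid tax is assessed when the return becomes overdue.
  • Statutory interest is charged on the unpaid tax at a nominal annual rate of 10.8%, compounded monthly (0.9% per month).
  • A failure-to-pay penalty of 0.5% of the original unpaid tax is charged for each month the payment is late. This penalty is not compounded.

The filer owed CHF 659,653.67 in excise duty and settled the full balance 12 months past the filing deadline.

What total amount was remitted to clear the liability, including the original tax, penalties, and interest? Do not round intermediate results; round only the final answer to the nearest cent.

Failure-to-file penalty: 5.5% × CHF 659,653.67 = CHF 36,280.95…
Failure-to-pay penalty = 0.5% × CHF 659,653.67 × 12 mo = CHF 39,579.22…
Interest: CHF 659,653.67 × ((1 + 0.009)^12 − 1) = CHF 659,653.67 × 0.1135097… = CHF 74,877.0737…
Total = CHF 659,653.67 + CHF 75,860.1721… + CHF 74,877.0737… = CHF 810,390.92

CHF 810,390.92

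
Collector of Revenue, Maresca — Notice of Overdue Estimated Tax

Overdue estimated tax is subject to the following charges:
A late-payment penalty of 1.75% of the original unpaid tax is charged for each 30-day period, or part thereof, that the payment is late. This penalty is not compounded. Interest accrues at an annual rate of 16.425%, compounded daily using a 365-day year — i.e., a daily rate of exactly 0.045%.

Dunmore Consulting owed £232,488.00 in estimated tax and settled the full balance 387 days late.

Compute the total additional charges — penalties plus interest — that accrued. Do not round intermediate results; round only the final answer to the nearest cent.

Penalty periods: ⌈387/30⌉ = 13; penalty = 13 × 1.75% × £232,488.00 = £52,891.02
Interest: £232,488.00 × ((1 + 0.00045)^387 − 1) = £232,488.00 × 0.19018746… = £44,216.3033…
Penalties + interest = £52,891.0200 + £44,216.3033… = £97,107.32

£97,107.32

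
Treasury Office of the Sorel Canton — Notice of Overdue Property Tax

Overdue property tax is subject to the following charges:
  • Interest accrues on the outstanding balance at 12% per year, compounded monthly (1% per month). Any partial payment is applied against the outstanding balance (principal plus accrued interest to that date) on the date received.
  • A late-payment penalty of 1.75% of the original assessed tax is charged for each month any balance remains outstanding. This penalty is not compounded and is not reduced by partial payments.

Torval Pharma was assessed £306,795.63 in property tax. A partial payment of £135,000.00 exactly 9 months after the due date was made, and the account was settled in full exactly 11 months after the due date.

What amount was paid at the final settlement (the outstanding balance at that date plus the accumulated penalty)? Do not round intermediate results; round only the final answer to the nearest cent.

Balance at month 9: £306,795.6300 × (1 + 0.01)^9 = £335,537.8623…
After £135,000.00 payment: £335,537.8623… − £135,000.00 = £200,537.8623…
Balance at month 11: £200,537.8623… × (1 + 0.01)^2 = £204,568.6733…
Penalty: 11 × 1.75% × £306,795.63 = £59,058.16…
Final settlement = outstanding balance + penalty = £204,568.6733… + £59,058.16… = £263,626.83

£263,626.83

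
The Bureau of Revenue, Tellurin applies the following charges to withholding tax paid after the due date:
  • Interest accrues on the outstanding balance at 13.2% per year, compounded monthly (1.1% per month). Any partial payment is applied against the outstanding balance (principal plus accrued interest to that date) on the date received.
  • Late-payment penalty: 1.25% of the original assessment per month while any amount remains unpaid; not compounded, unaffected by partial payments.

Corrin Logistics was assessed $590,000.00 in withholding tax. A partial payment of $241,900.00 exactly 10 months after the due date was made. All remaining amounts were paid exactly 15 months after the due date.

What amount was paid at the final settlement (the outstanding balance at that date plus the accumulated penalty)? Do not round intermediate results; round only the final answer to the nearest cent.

$550,339.90

Balance at month 10: $590,000.0000 × (1 + 0.011)^10 = $658,208.6230…
After $241,900.00 payment: $658,208.6230… − $241,900.00 = $416,308.6230…
Balance at month 15: $416,308.6230… × (1 + 0.011)^5 = $439,714.9023…
Penalty: 15 × 1.25% × $590,000.00 = $110,625.00
Final settlement = outstanding balance + penalty = $439,714.9023… + $110,625.00 = $550,339.90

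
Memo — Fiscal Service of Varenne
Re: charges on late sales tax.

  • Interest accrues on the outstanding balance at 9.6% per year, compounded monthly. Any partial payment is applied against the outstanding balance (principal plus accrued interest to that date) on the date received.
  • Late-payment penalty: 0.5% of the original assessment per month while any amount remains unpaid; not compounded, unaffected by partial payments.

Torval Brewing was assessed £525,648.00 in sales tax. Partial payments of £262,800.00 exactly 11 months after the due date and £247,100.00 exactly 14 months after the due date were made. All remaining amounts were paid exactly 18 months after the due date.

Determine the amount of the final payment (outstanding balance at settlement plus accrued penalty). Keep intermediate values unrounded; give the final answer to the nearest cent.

£121,045.78

Monthly rate = 9.6% ÷ 12 = 0.8%
Balance at month 11: £525,648.0000 × (1 + 0.008)^11 = £573,800.4302…
After £262,800.00 payment: £573,800.4302… − £262,800.00 = £311,000.4302…
Balance at month 14: £311,000.4302… × (1 + 0.008)^3 = £318,524.3119…
After £247,100.00 payment: £318,524.3119… − £247,100.00 = £71,424.3119…
Balance at month 18: £71,424.3119… × (1 + 0.008)^4 = £73,737.4634…
Penalty: 18 × 0.5% × £525,648.00 = £47,308.32
Final settlement = outstanding balance + penalty = £73,737.4634… + £47,308.32 = £121,045.78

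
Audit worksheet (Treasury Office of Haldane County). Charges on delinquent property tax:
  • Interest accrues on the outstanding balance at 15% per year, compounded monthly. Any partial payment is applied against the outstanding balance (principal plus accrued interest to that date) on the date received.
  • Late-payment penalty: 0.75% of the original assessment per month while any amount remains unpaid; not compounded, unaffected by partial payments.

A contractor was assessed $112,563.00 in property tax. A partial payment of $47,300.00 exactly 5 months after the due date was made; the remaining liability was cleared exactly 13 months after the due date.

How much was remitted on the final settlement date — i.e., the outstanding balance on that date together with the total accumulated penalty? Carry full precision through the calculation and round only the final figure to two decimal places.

$91,023.94

Monthly rate = 15% ÷ 12 = 1.25%
Balance at month 5: $112,563.0000 × (1 + 0.0125)^5 = $119,776.2795…
After $47,300.00 payment: $119,776.2795… − $47,300.00 = $72,476.2795…
Balance at month 13: $72,476.2795… × (1 + 0.0125)^8 = $80,049.0433…
Penalty: 13 × 0.75% × $112,563.00 = $10,974.89…
Final settlement = outstanding balance + penalty = $80,049.0433… + $10,974.89… = $91,023.94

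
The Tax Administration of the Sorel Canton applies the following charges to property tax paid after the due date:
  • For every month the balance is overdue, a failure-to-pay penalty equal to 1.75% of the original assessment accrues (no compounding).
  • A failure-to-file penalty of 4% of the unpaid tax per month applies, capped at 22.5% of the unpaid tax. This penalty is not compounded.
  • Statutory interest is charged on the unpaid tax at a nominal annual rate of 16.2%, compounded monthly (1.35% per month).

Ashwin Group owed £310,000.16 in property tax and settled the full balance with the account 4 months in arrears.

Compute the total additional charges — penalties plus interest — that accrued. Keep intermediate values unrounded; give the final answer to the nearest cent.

£88,382.09

Failure-to-file: 4 × 4% × £310,000.16 = £49,600.03… (under the 22.5% cap)
Failure-to-pay penalty: 4 × 1.75% × £310,000.16 = £21,700.01…
Interest: £310,000.16 × ((1 + 0.0135)^4 − 1) = £310,000.16 × 0.0551034… = £17,082.0550…
Penalties + interest = £71,300.0368 + £17,082.0550… = £88,382.09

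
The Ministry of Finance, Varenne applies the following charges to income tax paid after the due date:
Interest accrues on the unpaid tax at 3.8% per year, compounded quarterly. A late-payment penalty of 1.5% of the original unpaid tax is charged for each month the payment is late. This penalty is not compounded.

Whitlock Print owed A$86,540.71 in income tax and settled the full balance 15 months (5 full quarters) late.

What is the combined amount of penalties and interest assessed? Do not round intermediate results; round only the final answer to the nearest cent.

A$23,661.19

Late-payment penalty = 1.5% × A$86,540.71 × 15 mo = A$19,471.66…
Interest (3.8%/yr ÷ 4 = 0.95%/quarter): A$86,540.71 × ((1 + 0.0095)^5 − 1) = A$4,189.5322…
Penalties + interest = A$19,471.6598… + A$4,189.5322… = A$23,661.19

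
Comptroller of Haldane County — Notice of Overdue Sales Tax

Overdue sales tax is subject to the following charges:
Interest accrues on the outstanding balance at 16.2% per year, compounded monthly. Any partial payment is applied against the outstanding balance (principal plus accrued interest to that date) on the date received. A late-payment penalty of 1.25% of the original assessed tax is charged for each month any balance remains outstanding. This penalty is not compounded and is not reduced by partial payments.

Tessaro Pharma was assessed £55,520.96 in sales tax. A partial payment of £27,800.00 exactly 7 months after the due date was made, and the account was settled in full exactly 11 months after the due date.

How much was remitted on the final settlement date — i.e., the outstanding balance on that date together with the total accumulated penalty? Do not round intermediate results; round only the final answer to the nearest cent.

Monthly rate = 16.2% ÷ 12 = 1.35%
Balance at month 7: £55,520.9600 × (1 + 0.0135)^7 = £60,985.0295…
After £27,800.00 payment: £60,985.0295… − £27,800.00 = £33,185.0295…
Balance at month 11: £33,185.0295… × (1 + 0.0135)^4 = £35,013.6366…
Penalty: 11 × 1.25% × £55,520.96 = £7,634.13…
Final settlement = outstanding balance + penalty = £35,013.6366… + £7,634.13… = £42,647.77

£42,647.77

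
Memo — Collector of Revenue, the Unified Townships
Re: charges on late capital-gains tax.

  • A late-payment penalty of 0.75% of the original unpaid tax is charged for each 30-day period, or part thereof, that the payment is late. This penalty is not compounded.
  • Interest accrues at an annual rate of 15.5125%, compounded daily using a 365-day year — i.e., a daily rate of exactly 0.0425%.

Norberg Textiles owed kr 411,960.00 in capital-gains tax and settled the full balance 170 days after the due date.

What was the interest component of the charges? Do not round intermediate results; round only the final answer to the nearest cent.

kr 30,858.91

Interest: kr 411,960.00 × ((1 + 0.000425)^170 − 1) = kr 411,960.00 × 0.07490754… = kr 30,858.9113…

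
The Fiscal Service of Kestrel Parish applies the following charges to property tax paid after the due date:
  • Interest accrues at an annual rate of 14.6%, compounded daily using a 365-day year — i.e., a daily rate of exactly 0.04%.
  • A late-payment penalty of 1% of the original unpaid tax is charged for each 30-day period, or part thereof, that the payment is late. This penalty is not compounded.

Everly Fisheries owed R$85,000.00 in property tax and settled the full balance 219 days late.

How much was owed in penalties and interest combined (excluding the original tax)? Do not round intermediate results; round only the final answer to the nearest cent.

R$14,580.25

Penalty periods: ⌈219/30⌉ = 8; penalty = 8 × 1% × R$85,000.00 = R$6,800.00
Interest: R$85,000.00 × ((1 + 0.0004)^219 − 1) = R$85,000.00 × 0.09153230… = R$7,780.2451…
Penalties + interest = R$6,800.0000 + R$7,780.2451… = R$14,580.25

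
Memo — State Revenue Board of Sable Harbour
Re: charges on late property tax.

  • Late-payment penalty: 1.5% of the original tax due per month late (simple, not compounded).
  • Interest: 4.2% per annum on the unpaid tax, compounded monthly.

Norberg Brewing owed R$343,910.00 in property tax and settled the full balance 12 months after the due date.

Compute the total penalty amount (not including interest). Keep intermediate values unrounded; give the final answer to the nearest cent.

R$61,903.80

Late-payment penalty = 1.5% × R$343,910.00 × 12 mo = R$61,903.80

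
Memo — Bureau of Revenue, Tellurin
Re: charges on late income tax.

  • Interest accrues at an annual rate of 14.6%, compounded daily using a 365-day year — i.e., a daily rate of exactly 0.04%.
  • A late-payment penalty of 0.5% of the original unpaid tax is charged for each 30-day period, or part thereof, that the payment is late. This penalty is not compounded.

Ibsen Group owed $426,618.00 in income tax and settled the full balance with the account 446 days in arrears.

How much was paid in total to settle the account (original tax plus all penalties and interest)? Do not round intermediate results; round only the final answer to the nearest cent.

$541,916.08

Penalty periods: ⌈446/30⌉ = 15; penalty = 15 × 0.5% × $426,618.00 = $31,996.35
Interest: $426,618.00 × ((1 + 0.0004)^446 − 1) = $426,618.00 × 0.19526071… = $83,301.7339…
Total = $426,618.00 + $31,996.3500 + $83,301.7339… = $541,916.08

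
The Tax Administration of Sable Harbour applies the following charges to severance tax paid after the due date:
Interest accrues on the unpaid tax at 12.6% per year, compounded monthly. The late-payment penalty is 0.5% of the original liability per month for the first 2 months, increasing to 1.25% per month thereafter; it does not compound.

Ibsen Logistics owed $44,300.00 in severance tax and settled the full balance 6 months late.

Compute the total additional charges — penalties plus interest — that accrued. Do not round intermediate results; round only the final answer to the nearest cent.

Penalty, months 1–2: 2 × 0.5% × $44,300.00 = $443.00
Penalty, months 3–6: 4 × 1.25% × $44,300.00 = $2,215.00
Interest (12.6%/yr ÷ 12 = 1.05%/month): $44,300.00 × ((1 + 0.0105)^6 − 1) = $2,865.1949…
Penalties + interest = $2,658.0000 + $2,865.1949… = $5,523.19

$5,523.19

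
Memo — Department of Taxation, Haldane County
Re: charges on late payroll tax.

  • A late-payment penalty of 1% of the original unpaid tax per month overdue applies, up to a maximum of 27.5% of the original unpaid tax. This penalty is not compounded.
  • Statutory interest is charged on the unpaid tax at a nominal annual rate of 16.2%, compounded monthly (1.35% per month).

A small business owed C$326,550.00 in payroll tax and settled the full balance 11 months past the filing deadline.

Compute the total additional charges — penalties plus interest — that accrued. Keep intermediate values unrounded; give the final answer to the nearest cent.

C$87,822.65

Penalty: 11 × 1% × C$326,550.00 = C$35,920.50 (below the 27.5% cap of C$89,801.25)
Interest: C$326,550.00 × ((1 + 0.0135)^11 − 1) = C$326,550.00 × 0.1589409… = C$51,902.1453…
Penalties + interest = C$35,920.5000 + C$51,902.1453… = C$87,822.65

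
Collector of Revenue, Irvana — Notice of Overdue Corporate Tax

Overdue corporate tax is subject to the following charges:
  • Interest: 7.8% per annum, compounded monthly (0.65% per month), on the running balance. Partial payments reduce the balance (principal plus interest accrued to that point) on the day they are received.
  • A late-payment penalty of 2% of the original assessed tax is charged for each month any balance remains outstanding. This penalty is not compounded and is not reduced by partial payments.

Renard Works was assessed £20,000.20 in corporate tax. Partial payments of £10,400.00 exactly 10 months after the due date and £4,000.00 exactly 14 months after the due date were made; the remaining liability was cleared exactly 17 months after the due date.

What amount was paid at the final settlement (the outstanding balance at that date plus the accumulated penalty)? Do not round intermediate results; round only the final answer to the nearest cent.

£14,168.00

Balance at month 10: £20,000.2000 × (1 + 0.0065)^10 = £21,338.9050…
After £10,400.00 payment: £21,338.9050… − £10,400.00 = £10,938.9050…
Balance at month 14: £10,938.9050… × (1 + 0.0065)^4 = £11,226.1016…
After £4,000.00 payment: £11,226.1016… − £4,000.00 = £7,226.1016…
Balance at month 17: £7,226.1016… × (1 + 0.0065)^3 = £7,367.9285…
Penalty: 17 × 2% × £20,000.20 = £6,800.07…
Final settlement = outstanding balance + penalty = £7,367.9285… + £6,800.07… = £14,168.00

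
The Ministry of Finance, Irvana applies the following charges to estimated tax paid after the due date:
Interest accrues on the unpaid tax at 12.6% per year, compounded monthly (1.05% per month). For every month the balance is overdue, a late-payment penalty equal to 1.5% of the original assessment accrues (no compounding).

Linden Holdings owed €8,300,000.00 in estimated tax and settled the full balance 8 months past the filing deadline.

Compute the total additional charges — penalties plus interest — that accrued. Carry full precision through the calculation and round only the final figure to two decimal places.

Late-payment penalty: 8 × 1.5% × €8,300,000.00 = €996,000.00
Interest: €8,300,000.00 × ((1 + 0.0105)^8 − 1) = €8,300,000.00 × 0.0871527… = €723,367.2858…
Penalties + interest = €996,000.0000 + €723,367.2858… = €1,719,367.29

€1,719,367.29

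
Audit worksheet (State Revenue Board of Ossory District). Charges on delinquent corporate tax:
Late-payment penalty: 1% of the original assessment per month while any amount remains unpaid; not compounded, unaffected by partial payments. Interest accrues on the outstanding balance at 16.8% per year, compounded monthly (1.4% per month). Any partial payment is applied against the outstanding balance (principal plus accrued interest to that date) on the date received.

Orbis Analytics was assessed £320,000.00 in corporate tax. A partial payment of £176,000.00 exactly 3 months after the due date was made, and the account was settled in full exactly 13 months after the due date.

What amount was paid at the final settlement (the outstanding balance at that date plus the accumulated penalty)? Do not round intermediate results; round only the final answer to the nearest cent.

£222,740.59

Balance at month 3: £320,000.0000 × (1 + 0.014)^3 = £333,629.0381…
After £176,000.00 payment: £333,629.0381… − £176,000.00 = £157,629.0381…
Balance at month 13: £157,629.0381… × (1 + 0.014)^10 = £181,140.5889…
Penalty: 13 × 1% × £320,000.00 = £41,600.00
Final settlement = outstanding balance + penalty = £181,140.5889… + £41,600.00 = £222,740.59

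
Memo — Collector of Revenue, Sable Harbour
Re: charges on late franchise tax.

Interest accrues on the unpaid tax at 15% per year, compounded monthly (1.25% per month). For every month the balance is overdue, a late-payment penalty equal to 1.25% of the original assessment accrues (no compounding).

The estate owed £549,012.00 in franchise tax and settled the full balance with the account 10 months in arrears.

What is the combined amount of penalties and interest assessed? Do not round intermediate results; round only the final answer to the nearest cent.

£141,244.77

Late-payment penalty: 10 × 1.25% × £549,012.00 = £68,626.50
Interest: £549,012.00 × ((1 + 0.0125)^10 − 1) = £549,012.00 × 0.1322708… = £72,618.2727…
Penalties + interest = £68,626.5000 + £72,618.2727… = £141,244.77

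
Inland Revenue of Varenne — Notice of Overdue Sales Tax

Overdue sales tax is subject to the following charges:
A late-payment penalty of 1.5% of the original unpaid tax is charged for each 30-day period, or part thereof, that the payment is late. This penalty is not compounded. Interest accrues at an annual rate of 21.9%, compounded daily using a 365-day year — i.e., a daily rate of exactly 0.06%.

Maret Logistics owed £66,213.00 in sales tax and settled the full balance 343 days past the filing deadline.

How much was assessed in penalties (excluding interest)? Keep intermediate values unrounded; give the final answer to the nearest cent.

Penalty periods: ⌈343/30⌉ = 12; penalty = 12 × 1.5% × £66,213.00 = £11,918.34

£11,918.34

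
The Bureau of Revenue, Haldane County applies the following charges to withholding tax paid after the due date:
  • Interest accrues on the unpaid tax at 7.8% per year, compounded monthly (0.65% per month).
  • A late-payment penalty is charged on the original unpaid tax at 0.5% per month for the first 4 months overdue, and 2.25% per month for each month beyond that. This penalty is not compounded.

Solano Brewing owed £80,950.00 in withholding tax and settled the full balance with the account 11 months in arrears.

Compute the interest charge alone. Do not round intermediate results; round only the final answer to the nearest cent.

£5,979.75

Interest: £80,950.00 × ((1 + 0.0065)^11 − 1) = £80,950.00 × 0.0738697… = £5,979.7488…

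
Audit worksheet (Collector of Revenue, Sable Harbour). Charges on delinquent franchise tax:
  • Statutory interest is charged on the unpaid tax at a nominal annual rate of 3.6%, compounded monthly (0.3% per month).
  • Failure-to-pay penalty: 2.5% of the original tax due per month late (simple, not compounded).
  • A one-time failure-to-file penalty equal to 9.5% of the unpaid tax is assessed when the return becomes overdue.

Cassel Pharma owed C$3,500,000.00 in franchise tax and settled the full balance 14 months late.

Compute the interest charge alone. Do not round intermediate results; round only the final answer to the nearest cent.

Interest: C$3,500,000.00 × ((1 + 0.003)^14 − 1) = C$3,500,000.00 × 0.0428289… = C$149,901.1835…

C$149,901.18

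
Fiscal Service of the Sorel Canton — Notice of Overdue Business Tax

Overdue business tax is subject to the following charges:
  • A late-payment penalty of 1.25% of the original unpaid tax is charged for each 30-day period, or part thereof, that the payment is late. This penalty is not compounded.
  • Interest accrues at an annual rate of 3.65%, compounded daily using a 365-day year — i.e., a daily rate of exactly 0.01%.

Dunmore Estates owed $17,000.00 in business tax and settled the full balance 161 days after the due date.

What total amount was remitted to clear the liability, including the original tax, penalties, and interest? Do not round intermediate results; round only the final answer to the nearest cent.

Penalty periods: ⌈161/30⌉ = 6; penalty = 6 × 1.25% × $17,000.00 = $1,275.00
Interest: $17,000.00 × ((1 + 0.0001)^161 − 1) = $17,000.00 × 0.01622949… = $275.9013…
Total = $17,000.00 + $1,275.0000 + $275.9013… = $18,550.90

$18,550.90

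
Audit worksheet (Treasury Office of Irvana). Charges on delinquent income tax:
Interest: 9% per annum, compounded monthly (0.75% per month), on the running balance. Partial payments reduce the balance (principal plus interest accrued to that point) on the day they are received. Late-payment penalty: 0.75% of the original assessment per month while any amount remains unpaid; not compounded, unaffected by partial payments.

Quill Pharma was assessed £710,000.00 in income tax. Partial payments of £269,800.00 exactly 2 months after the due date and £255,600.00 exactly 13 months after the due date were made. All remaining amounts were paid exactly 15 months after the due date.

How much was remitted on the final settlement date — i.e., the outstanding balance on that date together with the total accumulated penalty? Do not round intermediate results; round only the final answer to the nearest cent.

Balance at month 2: £710,000.0000 × (1 + 0.0075)^2 = £720,689.9375
After £269,800.00 payment: £720,689.9375 − £269,800.00 = £450,889.9375
Balance at month 13: £450,889.9375 × (1 + 0.0075)^11 = £489,515.1600…
After £255,600.00 payment: £489,515.1600… − £255,600.00 = £233,915.1600…
Balance at month 15: £233,915.1600… × (1 + 0.0075)^2 = £237,437.0452…
Penalty: 15 × 0.75% × £710,000.00 = £79,875.00
Final settlement = outstanding balance + penalty = £237,437.0452… + £79,875.00 = £317,312.05

£317,312.05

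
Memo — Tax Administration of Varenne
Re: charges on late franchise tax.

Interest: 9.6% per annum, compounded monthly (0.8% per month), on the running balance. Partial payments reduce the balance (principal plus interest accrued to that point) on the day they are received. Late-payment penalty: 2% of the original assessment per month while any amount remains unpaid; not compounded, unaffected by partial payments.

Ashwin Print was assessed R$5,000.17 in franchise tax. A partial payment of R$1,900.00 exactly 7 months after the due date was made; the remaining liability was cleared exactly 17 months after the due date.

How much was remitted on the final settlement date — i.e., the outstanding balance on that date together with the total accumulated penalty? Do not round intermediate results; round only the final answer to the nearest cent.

Balance at month 7: R$5,000.1700 × (1 + 0.008)^7 = R$5,286.9901…
After R$1,900.00 payment: R$5,286.9901… − R$1,900.00 = R$3,386.9901…
Balance at month 17: R$3,386.9901… × (1 + 0.008)^10 = R$3,667.9148…
Penalty: 17 × 2% × R$5,000.17 = R$1,700.06…
Final settlement = outstanding balance + penalty = R$3,667.9148… + R$1,700.06… = R$5,367.97

R$5,367.97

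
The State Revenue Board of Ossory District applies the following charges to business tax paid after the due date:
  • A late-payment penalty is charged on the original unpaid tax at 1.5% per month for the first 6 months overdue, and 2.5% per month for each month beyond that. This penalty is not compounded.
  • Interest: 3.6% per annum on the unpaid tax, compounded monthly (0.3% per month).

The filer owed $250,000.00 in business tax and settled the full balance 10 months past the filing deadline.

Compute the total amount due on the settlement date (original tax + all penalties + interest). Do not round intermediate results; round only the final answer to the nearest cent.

Penalty, months 1–6: 6 × 1.5% × $250,000.00 = $22,500.00
Penalty, months 7–10: 4 × 2.5% × $250,000.00 = $25,000.00
Interest: $250,000.00 × ((1 + 0.003)^10 − 1) = $250,000.00 × 0.0304083… = $7,602.0643…
Total = $250,000.00 + $47,500.0000 + $7,602.0643… = $305,102.06

$305,102.06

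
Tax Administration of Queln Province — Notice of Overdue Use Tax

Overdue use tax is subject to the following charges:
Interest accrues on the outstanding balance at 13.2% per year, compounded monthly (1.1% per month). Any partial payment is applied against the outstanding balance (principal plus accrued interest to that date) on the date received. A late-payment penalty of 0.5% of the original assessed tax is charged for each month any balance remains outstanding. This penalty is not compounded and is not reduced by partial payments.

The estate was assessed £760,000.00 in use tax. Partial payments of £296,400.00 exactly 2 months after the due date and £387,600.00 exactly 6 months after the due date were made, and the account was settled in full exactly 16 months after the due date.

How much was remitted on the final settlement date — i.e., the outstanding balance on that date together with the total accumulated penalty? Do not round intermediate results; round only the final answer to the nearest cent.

Balance at month 2: £760,000.0000 × (1 + 0.011)^2 = £776,811.9600
After £296,400.00 payment: £776,811.9600 − £296,400.00 = £480,411.9600
Balance at month 6: £480,411.9600 × (1 + 0.011)^4 = £501,901.4301…
After £387,600.00 payment: £501,901.4301… − £387,600.00 = £114,301.4301…
Balance at month 16: £114,301.4301… × (1 + 0.011)^10 = £127,515.5710…
Penalty: 16 × 0.5% × £760,000.00 = £60,800.00
Final settlement = outstanding balance + penalty = £127,515.5710… + £60,800.00 = £188,315.57

£188,315.57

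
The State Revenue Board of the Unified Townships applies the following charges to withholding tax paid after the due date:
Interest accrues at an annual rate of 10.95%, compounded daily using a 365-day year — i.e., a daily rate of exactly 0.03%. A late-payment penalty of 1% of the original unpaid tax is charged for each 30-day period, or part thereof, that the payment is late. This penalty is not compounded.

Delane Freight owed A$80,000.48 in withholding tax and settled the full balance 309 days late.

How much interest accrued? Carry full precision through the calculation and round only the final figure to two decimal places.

Interest: A$80,000.48 × ((1 + 0.0003)^309 − 1) = A$80,000.48 × 0.09711729… = A$7,769.4301…

A$7,769.43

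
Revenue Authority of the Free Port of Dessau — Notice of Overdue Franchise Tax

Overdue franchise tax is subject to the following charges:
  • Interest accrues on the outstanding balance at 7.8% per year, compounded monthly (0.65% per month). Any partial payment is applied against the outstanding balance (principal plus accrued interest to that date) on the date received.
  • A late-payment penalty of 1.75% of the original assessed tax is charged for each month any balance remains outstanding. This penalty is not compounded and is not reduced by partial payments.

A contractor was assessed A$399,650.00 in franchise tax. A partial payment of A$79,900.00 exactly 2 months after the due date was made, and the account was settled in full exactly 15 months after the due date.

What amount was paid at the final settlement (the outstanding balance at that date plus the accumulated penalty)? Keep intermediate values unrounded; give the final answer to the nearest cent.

A$458,426.63

Balance at month 2: A$399,650.0000 × (1 + 0.0065)^2 = A$404,862.3352…
After A$79,900.00 payment: A$404,862.3352… − A$79,900.00 = A$324,962.3352…
Balance at month 15: A$324,962.3352… × (1 + 0.0065)^13 = A$353,518.5090…
Penalty: 15 × 1.75% × A$399,650.00 = A$104,908.13…
Final settlement = outstanding balance + penalty = A$353,518.5090… + A$104,908.13… = A$458,426.63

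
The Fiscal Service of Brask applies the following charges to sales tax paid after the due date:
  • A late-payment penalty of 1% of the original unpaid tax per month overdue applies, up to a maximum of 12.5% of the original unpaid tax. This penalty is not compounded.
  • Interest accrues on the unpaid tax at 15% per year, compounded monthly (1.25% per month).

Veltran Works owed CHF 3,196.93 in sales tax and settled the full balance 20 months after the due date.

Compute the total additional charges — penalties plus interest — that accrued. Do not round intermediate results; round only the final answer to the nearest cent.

CHF 1,301.27

Penalty (uncapped): 20 × 1% × CHF 3,196.93 = CHF 639.39…; cap = 12.5% × CHF 3,196.93 = CHF 399.62… → penalty = CHF 399.62…
Interest: CHF 3,196.93 × ((1 + 0.0125)^20 − 1) = CHF 3,196.93 × 0.2820372… = CHF 901.6533…
Penalties + interest = CHF 399.6163… + CHF 901.6533… = CHF 1,301.27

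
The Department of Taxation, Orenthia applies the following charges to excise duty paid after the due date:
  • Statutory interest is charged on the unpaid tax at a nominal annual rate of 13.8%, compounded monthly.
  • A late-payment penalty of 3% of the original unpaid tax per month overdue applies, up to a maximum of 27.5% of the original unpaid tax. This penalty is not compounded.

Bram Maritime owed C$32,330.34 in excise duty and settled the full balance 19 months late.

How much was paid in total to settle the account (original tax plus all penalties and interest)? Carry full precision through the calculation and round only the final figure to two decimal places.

Penalty (uncapped): 19 × 3% × C$32,330.34 = C$18,428.29…; cap = 27.5% × C$32,330.34 = C$8,890.84… → penalty = C$8,890.84…
Interest (13.8%/yr ÷ 12 = 1.15%/month): C$32,330.34 × ((1 + 0.0115)^19 − 1) = C$7,845.2374…
Total = C$32,330.34 + C$8,890.8435 + C$7,845.2374… = C$49,066.42

C$49,066.42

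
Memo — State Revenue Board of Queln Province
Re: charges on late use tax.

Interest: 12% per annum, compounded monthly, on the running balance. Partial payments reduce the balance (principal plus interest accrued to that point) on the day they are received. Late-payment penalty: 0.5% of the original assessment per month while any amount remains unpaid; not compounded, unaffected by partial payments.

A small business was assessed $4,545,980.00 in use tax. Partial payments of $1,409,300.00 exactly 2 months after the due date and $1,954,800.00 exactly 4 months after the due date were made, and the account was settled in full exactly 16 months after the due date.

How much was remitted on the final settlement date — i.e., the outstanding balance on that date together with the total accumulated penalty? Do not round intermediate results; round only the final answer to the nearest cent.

Monthly rate = 12% ÷ 12 = 1%
Balance at month 2: $4,545,980.0000 × (1 + 0.01)^2 = $4,637,354.1980
After $1,409,300.00 payment: $4,637,354.1980 − $1,409,300.00 = $3,228,054.1980
Balance at month 4: $3,228,054.1980 × (1 + 0.01)^2 = $3,292,938.0874…
After $1,954,800.00 payment: $3,292,938.0874… − $1,954,800.00 = $1,338,138.0874…
Balance at month 16: $1,338,138.0874… × (1 + 0.01)^12 = $1,507,847.4906…
Penalty: 16 × 0.5% × $4,545,980.00 = $363,678.40
Final settlement = outstanding balance + penalty = $1,507,847.4906… + $363,678.40 = $1,871,525.89

$1,871,525.89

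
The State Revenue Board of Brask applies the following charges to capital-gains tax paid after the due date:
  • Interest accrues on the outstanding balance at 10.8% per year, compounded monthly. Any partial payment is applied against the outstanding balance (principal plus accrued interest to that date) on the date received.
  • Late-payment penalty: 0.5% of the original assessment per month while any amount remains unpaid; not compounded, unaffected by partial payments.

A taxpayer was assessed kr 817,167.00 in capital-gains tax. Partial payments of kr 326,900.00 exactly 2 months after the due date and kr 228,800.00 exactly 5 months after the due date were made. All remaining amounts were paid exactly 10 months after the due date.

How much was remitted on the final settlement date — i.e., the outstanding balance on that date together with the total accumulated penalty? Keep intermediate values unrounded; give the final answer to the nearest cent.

Monthly rate = 10.8% ÷ 12 = 0.9%
Balance at month 2: kr 817,167.0000 × (1 + 0.009)^2 = kr 831,942.1965…
After kr 326,900.00 payment: kr 831,942.1965… − kr 326,900.00 = kr 505,042.1965…
Balance at month 5: kr 505,042.1965… × (1 + 0.009)^3 = kr 518,801.4293…
After kr 228,800.00 payment: kr 518,801.4293… − kr 228,800.00 = kr 290,001.4293…
Balance at month 10: kr 290,001.4293… × (1 + 0.009)^5 = kr 303,288.5184…
Penalty: 10 × 0.5% × kr 817,167.00 = kr 40,858.35
Final settlement = outstanding balance + penalty = kr 303,288.5184… + kr 40,858.35 = kr 344,146.87

kr 344,146.87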